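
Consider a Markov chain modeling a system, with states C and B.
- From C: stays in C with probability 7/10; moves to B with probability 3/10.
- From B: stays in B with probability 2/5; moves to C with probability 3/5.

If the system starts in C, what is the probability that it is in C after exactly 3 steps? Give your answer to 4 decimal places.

Propagate the distribution vector 3 steps from C.
After 0 steps: (1.0000, 0.0000)
After 1 step: (0.7000, 0.3000)
After 2 steps: (0.6700, 0.3300)
After 3 steps: (0.6670, 0.3330)
P(in C after 3 steps) = 0.6670

0.6670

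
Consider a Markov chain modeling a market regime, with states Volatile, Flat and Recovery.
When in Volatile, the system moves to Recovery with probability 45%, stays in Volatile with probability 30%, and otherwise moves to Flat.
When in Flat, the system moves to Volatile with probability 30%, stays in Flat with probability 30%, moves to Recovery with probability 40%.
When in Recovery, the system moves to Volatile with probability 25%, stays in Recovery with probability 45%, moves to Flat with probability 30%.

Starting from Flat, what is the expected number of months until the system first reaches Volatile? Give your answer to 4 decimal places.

Let t(s) be the expected number of months to first reach Volatile from state s, with t(Volatile) = 0. Conditioning on the first month:
t(Flat) = 1 + 0.3·t(Flat) + 0.4·t(Recovery)
t(Recovery) = 1 + 0.3·t(Flat) + 0.45·t(Recovery)
Solving: t(Flat) = 3.5849, t(Recovery) = 3.7736.
Expected months from Flat to Volatile: 3.5849.

3.5849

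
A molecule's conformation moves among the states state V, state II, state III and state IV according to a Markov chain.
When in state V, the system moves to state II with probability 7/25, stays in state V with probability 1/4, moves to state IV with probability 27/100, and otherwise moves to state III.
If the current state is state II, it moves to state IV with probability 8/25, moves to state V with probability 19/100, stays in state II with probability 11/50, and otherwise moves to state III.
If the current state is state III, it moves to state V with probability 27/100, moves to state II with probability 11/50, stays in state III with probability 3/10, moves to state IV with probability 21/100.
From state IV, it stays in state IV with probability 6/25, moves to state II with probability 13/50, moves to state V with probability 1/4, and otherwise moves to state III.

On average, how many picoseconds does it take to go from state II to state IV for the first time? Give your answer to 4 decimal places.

3.5722

Let t(s) be the expected number of picoseconds to first reach state IV from state s, with t(state IV) = 0. Conditioning on the first picosecond:
t(state V) = 1 + 0.25·t(state V) + 0.28·t(state II) + 0.2·t(state III)
t(state II) = 1 + 0.19·t(state V) + 0.22·t(state II) + 0.27·t(state III)
t(state III) = 1 + 0.27·t(state V) + 0.22·t(state II) + 0.3·t(state III)
Solving: t(state V) = 3.7310, t(state II) = 3.5722, t(state III) = 3.9904.
Expected picoseconds from state II to state IV: 3.5722.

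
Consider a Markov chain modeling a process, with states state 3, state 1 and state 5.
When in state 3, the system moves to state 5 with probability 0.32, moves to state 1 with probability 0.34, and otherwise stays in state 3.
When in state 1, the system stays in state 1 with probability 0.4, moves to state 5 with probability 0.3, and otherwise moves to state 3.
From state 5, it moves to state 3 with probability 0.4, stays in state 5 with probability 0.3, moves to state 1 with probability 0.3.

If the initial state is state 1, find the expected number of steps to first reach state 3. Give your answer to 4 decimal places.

3.0303

Let t(s) be the expected number of steps to first reach state 3 from state s, with t(state 3) = 0. Conditioning on the first step:
t(state 1) = 1 + 0.4·t(state 1) + 0.3·t(state 5)
t(state 5) = 1 + 0.3·t(state 1) + 0.3·t(state 5)
Solving: t(state 1) = 3.0303, t(state 5) = 2.7273.
Expected steps from state 1 to state 3: 3.0303.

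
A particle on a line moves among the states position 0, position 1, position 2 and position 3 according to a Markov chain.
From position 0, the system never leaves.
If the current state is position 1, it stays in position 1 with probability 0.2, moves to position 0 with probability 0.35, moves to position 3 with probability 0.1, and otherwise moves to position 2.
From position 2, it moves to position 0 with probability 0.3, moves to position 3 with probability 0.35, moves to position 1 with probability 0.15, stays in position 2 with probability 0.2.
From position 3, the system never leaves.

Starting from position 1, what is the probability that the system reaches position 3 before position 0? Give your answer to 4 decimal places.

0.3447

Let h(s) be the probability of absorption at position 3 starting from transient state s. Then h(position 3) = 1 and h(position 0) = 0. By first-step analysis:
h(position 1) = 0.35·0 + 0.2·h(position 1) + 0.35·h(position 2) + 0.1·1
h(position 2) = 0.3·0 + 0.15·h(position 1) + 0.2·h(position 2) + 0.35·1
Solving: h(position 1) = 0.3447, h(position 2) = 0.5021.
Starting from position 1, the probability is 0.3447.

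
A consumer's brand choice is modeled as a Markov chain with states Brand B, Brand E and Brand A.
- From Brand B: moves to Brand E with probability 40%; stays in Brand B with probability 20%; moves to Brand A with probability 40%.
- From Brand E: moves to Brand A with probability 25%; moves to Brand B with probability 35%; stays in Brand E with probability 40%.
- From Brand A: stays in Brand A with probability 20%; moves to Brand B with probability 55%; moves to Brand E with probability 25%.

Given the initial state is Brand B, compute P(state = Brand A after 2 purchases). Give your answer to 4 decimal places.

0.2600

Sum over the intermediate state after 1 purchase:
P = P(Brand B→Brand B)·P(Brand B→Brand A) + P(Brand B→Brand E)·P(Brand E→Brand A) + P(Brand B→Brand A)·P(Brand A→Brand A)
  = 0.2×0.4 + 0.4×0.25 + 0.4×0.2
  = 0.0800 + 0.1000 + 0.0800 = 0.2600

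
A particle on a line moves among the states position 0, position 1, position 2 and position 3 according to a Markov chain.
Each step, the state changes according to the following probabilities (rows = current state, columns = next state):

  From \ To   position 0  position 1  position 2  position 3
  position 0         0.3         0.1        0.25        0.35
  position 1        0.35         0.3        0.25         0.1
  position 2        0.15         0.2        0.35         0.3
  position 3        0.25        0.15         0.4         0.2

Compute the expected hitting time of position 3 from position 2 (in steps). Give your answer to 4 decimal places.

Let t(s) be the expected number of steps to first reach position 3 from state s, with t(position 3) = 0. Conditioning on the first step:
t(position 0) = 1 + 0.3·t(position 0) + 0.1·t(position 1) + 0.25·t(position 2)
t(position 1) = 1 + 0.35·t(position 0) + 0.3·t(position 1) + 0.25·t(position 2)
t(position 2) = 1 + 0.15·t(position 0) + 0.2·t(position 1) + 0.35·t(position 2)
Solving: t(position 0) = 3.3763, t(position 1) = 4.4314, t(position 2) = 3.6811.
Expected steps from position 2 to position 3: 3.6811.

3.6811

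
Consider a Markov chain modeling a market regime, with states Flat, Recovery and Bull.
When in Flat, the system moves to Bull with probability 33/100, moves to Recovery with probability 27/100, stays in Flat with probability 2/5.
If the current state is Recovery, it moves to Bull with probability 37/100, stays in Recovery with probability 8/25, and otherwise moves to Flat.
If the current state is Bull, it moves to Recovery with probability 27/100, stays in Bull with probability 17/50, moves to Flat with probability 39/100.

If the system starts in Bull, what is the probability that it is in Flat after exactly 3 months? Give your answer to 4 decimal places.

Propagate the distribution vector 3 months from Bull.
After 0 months: (0.0000, 0.0000, 1.0000)
After 1 month: (0.3900, 0.2700, 0.3400)
After 2 months: (0.3723, 0.2835, 0.3442)
After 3 months: (0.3710, 0.2842, 0.3448)
P(in Flat after 3 months) = 0.3710

0.3710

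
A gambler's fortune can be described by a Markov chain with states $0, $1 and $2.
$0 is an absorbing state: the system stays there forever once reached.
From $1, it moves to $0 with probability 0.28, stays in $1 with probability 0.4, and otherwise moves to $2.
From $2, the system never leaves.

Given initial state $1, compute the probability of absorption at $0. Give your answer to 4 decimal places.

0.4667

Let h(s) be the probability of absorption at $0 starting from transient state s. Then h($0) = 1 and h($2) = 0. By first-step analysis:
h($1) = 0.28·1 + 0.4·h($1) + 0.32·0
Solving: h($1) = 0.4667.
Starting from $1, the probability is 0.4667.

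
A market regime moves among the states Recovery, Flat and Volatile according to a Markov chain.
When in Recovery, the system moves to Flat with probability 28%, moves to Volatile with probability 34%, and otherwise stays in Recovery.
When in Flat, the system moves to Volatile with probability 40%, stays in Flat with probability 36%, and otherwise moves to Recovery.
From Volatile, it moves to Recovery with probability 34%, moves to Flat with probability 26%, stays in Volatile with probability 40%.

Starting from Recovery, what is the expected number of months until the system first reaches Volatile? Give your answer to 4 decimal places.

Let t(s) be the expected number of months to first reach Volatile from state s, with t(Volatile) = 0. Conditioning on the first month:
t(Recovery) = 1 + 0.38·t(Recovery) + 0.28·t(Flat)
t(Flat) = 1 + 0.24·t(Recovery) + 0.36·t(Flat)
Solving: t(Recovery) = 2.7913, t(Flat) = 2.6092.
Expected months from Recovery to Volatile: 2.7913.

2.7913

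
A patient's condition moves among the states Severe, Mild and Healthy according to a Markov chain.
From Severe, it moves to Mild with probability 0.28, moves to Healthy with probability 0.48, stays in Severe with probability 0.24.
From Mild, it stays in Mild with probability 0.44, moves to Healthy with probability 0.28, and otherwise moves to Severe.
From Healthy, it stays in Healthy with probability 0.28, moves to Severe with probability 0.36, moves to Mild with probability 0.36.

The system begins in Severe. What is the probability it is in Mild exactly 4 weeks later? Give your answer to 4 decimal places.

Propagate the distribution vector 4 weeks from Severe.
After 0 weeks: (1.0000, 0.0000, 0.0000)
After 1 week: (0.2400, 0.2800, 0.4800)
After 2 weeks: (0.3088, 0.3632, 0.3280)
After 3 weeks: (0.2939, 0.3644, 0.3418)
After 4 weeks: (0.2956, 0.3656, 0.3388)
P(in Mild after 4 weeks) = 0.3656

0.3656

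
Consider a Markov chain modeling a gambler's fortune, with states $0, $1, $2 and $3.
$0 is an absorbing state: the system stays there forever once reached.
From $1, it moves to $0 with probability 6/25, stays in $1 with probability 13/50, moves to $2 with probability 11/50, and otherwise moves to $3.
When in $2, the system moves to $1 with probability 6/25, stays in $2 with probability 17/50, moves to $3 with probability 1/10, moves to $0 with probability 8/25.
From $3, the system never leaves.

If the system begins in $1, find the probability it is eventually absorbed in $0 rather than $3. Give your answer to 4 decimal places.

0.5253

Let h(s) be the probability of absorption at $0 starting from transient state s. Then h($0) = 1 and h($3) = 0. By first-step analysis:
h($1) = 0.24·1 + 0.26·h($1) + 0.22·h($2) + 0.28·0
h($2) = 0.32·1 + 0.24·h($1) + 0.34·h($2) + 0.1·0
Solving: h($1) = 0.5253, h($2) = 0.6758.
Starting from $1, the probability is 0.5253.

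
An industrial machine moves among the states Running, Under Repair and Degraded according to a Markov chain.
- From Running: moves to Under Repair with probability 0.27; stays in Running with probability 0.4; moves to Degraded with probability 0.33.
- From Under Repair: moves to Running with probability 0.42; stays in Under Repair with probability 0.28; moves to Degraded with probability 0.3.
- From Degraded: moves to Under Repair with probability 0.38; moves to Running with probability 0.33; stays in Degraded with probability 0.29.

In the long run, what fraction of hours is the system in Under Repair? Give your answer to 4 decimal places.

0.3070

Let the stationary distribution be π with π = πP and π_1 + π_2 + π_3 = 1.
π_1 = 0.4·π_1 + 0.42·π_2 + 0.33·π_3
π_2 = 0.27·π_1 + 0.28·π_2 + 0.38·π_3
Solving with the normalization constraint gives π = (0.3845, 0.3070, 0.3085).
So the stationary probability of Under Repair is 0.3070.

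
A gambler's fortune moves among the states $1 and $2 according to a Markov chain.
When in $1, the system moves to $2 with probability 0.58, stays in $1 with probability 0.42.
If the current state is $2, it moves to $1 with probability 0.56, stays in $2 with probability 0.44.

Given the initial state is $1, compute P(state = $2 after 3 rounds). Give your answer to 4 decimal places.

0.5102

Propagate the distribution vector 3 rounds from $1.
After 0 rounds: (1.0000, 0.0000)
After 1 round: (0.4200, 0.5800)
After 2 rounds: (0.5012, 0.4988)
After 3 rounds: (0.4898, 0.5102)
P(in $2 after 3 rounds) = 0.5102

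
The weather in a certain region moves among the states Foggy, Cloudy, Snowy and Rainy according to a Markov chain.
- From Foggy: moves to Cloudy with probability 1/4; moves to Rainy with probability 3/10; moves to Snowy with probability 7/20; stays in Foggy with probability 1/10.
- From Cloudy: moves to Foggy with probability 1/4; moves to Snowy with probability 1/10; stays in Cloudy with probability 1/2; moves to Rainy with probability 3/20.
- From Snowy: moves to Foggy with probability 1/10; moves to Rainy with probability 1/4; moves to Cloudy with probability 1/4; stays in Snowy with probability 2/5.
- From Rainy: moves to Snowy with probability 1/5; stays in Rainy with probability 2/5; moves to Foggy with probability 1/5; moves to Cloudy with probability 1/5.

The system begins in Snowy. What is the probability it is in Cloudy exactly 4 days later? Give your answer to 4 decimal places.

Propagate the distribution vector 4 days from Snowy.
After 0 days: (0.0000, 0.0000, 1.0000, 0.0000)
After 1 day: (0.1000, 0.2500, 0.4000, 0.2500)
After 2 days: (0.1625, 0.3000, 0.2700, 0.2675)
After 3 days: (0.1718, 0.3116, 0.2484, 0.2683)
After 4 days: (0.1736, 0.3145, 0.2443, 0.2677)
P(in Cloudy after 4 days) = 0.3145

0.3145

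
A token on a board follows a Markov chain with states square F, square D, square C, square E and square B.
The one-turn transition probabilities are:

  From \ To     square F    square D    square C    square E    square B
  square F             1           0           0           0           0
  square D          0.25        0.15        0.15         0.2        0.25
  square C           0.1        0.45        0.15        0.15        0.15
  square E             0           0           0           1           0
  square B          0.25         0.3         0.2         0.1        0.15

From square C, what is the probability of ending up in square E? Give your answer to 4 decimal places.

0.4715

Let h(s) be the probability of absorption at square E starting from transient state s. Then h(square E) = 1 and h(square F) = 0. By first-step analysis:
h(square D) = 0.25·0 + 0.15·h(square D) + 0.15·h(square C) + 0.2·1 + 0.25·h(square B)
h(square C) = 0.1·0 + 0.45·h(square D) + 0.15·h(square C) + 0.15·1 + 0.15·h(square B)
h(square B) = 0.25·0 + 0.3·h(square D) + 0.2·h(square C) + 0.1·1 + 0.15·h(square B)
Solving: h(square D) = 0.4304, h(square C) = 0.4715, h(square B) = 0.3805.
Starting from square C, the probability is 0.4715.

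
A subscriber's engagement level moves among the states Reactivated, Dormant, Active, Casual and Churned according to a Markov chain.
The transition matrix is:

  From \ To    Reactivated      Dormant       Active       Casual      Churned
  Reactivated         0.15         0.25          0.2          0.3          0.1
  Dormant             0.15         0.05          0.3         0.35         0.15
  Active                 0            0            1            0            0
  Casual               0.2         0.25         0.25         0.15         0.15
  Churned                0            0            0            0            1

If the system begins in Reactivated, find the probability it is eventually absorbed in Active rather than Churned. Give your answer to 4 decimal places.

0.6541

Let h(s) be the probability of absorption at Active starting from transient state s. Then h(Active) = 1 and h(Churned) = 0. By first-step analysis:
h(Reactivated) = 0.15·h(Reactivated) + 0.25·h(Dormant) + 0.2·1 + 0.3·h(Casual) + 0.1·0
h(Dormant) = 0.15·h(Reactivated) + 0.05·h(Dormant) + 0.3·1 + 0.35·h(Casual) + 0.15·0
h(Casual) = 0.2·h(Reactivated) + 0.25·h(Dormant) + 0.25·1 + 0.15·h(Casual) + 0.15·0
Solving: h(Reactivated) = 0.6541, h(Dormant) = 0.6551, h(Casual) = 0.6407.
Starting from Reactivated, the probability is 0.6541.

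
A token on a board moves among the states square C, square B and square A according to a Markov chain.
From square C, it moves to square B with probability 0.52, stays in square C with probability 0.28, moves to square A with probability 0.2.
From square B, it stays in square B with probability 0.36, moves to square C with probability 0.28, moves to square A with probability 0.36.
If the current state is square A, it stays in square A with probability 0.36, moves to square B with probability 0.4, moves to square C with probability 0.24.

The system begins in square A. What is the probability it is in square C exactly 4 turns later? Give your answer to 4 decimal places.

Propagate the distribution vector 4 turns from square A.
After 0 turns: (0.0000, 0.0000, 1.0000)
After 1 turn: (0.2400, 0.4000, 0.3600)
After 2 turns: (0.2656, 0.4128, 0.3216)
After 3 turns: (0.2671, 0.4154, 0.3175)
After 4 turns: (0.2673, 0.4154, 0.3173)
P(in square C after 4 turns) = 0.2673

0.2673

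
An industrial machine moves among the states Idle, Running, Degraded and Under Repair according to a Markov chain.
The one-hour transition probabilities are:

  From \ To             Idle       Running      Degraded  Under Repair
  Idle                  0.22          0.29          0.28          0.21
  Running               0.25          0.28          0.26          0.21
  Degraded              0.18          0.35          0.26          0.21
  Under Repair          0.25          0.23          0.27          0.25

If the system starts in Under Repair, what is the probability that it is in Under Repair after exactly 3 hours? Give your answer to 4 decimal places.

0.2188

Propagate the distribution vector 3 hours from Under Repair.
After 0 hours: (0.0000, 0.0000, 0.0000, 1.0000)
After 1 hour: (0.2500, 0.2300, 0.2700, 0.2500)
After 2 hours: (0.2236, 0.2889, 0.2675, 0.2200)
After 3 hours: (0.2246, 0.2900, 0.2667, 0.2188)
P(in Under Repair after 3 hours) = 0.2188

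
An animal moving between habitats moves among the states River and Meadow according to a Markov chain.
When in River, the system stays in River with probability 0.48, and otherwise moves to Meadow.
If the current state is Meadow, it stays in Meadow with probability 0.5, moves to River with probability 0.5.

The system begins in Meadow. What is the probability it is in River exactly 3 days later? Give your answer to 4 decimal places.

Propagate the distribution vector 3 days from Meadow.
After 0 days: (0.0000, 1.0000)
After 1 day: (0.5000, 0.5000)
After 2 days: (0.4900, 0.5100)
After 3 days: (0.4902, 0.5098)
P(in River after 3 days) = 0.4902

0.4902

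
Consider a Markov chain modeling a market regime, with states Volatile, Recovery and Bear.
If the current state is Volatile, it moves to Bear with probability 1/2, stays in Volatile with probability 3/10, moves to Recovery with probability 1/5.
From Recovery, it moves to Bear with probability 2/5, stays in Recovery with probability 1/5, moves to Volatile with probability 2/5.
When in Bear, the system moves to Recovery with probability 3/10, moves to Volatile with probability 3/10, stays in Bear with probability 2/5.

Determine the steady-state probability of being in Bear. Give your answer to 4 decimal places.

Let the stationary distribution be π with π = πP and π_1 + π_2 + π_3 = 1.
π_1 = 0.3·π_1 + 0.4·π_2 + 0.3·π_3
π_2 = 0.2·π_1 + 0.2·π_2 + 0.3·π_3
Solving with the normalization constraint gives π = (0.3243, 0.2432, 0.4324).
So the stationary probability of Bear is 0.4324.

0.4324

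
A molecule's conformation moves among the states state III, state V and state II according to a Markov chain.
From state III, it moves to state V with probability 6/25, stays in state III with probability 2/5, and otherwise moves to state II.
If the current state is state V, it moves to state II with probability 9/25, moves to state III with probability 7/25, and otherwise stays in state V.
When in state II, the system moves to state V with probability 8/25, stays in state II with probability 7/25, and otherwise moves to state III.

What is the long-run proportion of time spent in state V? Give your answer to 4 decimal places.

Let the stationary distribution be π with π = πP and π_1 + π_2 + π_3 = 1.
π_1 = 0.4·π_1 + 0.28·π_2 + 0.4·π_3
π_2 = 0.24·π_1 + 0.36·π_2 + 0.32·π_3
Solving with the normalization constraint gives π = (0.3636, 0.3030, 0.3333).
So the stationary probability of state V is 0.3030.

0.3030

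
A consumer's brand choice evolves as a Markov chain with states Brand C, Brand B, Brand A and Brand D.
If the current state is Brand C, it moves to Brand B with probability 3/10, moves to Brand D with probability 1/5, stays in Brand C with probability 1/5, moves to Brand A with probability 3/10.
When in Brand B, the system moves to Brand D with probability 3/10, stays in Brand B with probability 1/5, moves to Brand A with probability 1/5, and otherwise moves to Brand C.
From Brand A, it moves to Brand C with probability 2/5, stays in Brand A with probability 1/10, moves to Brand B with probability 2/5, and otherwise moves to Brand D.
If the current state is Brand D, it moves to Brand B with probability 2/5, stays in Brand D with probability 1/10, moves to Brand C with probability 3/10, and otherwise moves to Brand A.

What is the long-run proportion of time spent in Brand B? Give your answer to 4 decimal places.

0.3090

Let the stationary distribution be π with π = πP and π_1 + π_2 + π_3 + π_4 = 1.
π_1 = 0.2·π_1 + 0.3·π_2 + 0.4·π_3 + 0.3·π_4
π_2 = 0.3·π_1 + 0.2·π_2 + 0.4·π_3 + 0.4·π_4
π_3 = 0.3·π_1 + 0.2·π_2 + 0.1·π_3 + 0.2·π_4
Solving with the normalization constraint gives π = (0.2917, 0.3090, 0.2083, 0.1910).
So the stationary probability of Brand B is 0.3090.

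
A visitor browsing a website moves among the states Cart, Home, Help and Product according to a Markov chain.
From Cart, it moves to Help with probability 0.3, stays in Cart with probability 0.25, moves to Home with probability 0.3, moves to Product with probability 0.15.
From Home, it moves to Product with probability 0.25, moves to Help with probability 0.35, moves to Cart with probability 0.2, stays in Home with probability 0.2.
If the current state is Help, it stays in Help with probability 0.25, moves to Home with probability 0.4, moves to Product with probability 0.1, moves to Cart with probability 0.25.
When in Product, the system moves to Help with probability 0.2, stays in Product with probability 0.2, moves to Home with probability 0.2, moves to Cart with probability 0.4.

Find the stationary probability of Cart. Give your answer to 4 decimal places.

Let the stationary distribution be π with π = πP and π_1 + π_2 + π_3 + π_4 = 1.
π_1 = 0.25·π_1 + 0.2·π_2 + 0.25·π_3 + 0.4·π_4
π_2 = 0.3·π_1 + 0.2·π_2 + 0.4·π_3 + 0.2·π_4
π_3 = 0.3·π_1 + 0.35·π_2 + 0.25·π_3 + 0.2·π_4
Solving with the normalization constraint gives π = (0.2618, 0.2827, 0.2827, 0.1728).
So the stationary probability of Cart is 0.2618.

0.2618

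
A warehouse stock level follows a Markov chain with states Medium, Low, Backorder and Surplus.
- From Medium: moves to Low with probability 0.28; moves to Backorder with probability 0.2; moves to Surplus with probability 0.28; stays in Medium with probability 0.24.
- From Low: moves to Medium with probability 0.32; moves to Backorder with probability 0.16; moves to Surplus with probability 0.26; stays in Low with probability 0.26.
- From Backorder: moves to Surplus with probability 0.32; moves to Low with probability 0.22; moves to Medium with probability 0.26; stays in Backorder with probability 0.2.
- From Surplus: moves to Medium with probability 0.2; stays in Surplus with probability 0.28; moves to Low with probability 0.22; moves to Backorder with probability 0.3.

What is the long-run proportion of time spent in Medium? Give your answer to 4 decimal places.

Let the stationary distribution be π with π = πP and π_1 + π_2 + π_3 + π_4 = 1.
π_1 = 0.24·π_1 + 0.32·π_2 + 0.26·π_3 + 0.2·π_4
π_2 = 0.28·π_1 + 0.26·π_2 + 0.22·π_3 + 0.22·π_4
π_3 = 0.2·π_1 + 0.16·π_2 + 0.2·π_3 + 0.3·π_4
Solving with the normalization constraint gives π = (0.2526, 0.2450, 0.2186, 0.2838).
So the stationary probability of Medium is 0.2526.

0.2526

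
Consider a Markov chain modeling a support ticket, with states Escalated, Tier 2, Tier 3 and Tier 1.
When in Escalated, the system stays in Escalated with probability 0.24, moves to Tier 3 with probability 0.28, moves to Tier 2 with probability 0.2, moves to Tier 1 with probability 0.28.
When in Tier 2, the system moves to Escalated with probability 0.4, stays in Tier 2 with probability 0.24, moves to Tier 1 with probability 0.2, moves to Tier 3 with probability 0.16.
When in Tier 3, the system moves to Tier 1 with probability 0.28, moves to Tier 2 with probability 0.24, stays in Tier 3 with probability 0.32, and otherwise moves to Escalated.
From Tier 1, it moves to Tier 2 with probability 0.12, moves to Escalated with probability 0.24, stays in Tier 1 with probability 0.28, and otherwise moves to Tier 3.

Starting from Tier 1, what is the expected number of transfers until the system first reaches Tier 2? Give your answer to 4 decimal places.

5.6607

Let t(s) be the expected number of transfers to first reach Tier 2 from state s, with t(Tier 2) = 0. Conditioning on the first transfer:
t(Escalated) = 1 + 0.24·t(Escalated) + 0.28·t(Tier 3) + 0.28·t(Tier 1)
t(Tier 3) = 1 + 0.16·t(Escalated) + 0.32·t(Tier 3) + 0.28·t(Tier 1)
t(Tier 1) = 1 + 0.24·t(Escalated) + 0.36·t(Tier 3) + 0.28·t(Tier 1)
Solving: t(Escalated) = 5.2576, t(Tier 3) = 5.0386, t(Tier 1) = 5.6607.
Expected transfers from Tier 1 to Tier 2: 5.6607.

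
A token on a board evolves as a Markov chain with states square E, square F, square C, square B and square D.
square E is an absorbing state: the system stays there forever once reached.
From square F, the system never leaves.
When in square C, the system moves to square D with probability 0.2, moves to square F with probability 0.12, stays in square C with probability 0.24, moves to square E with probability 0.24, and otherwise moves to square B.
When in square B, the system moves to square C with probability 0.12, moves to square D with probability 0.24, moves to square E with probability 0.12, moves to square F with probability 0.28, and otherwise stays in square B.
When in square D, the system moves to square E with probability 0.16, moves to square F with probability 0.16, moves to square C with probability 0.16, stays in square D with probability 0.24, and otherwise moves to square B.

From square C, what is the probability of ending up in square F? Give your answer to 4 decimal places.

Let h(s) be the probability of absorption at square F starting from transient state s. Then h(square F) = 1 and h(square E) = 0. By first-step analysis:
h(square C) = 0.24·0 + 0.12·1 + 0.24·h(square C) + 0.2·h(square B) + 0.2·h(square D)
h(square B) = 0.12·0 + 0.28·1 + 0.12·h(square C) + 0.24·h(square B) + 0.24·h(square D)
h(square D) = 0.16·0 + 0.16·1 + 0.16·h(square C) + 0.28·h(square B) + 0.24·h(square D)
Solving: h(square C) = 0.4577, h(square B) = 0.6084, h(square D) = 0.5310.
Starting from square C, the probability is 0.4577.

0.4577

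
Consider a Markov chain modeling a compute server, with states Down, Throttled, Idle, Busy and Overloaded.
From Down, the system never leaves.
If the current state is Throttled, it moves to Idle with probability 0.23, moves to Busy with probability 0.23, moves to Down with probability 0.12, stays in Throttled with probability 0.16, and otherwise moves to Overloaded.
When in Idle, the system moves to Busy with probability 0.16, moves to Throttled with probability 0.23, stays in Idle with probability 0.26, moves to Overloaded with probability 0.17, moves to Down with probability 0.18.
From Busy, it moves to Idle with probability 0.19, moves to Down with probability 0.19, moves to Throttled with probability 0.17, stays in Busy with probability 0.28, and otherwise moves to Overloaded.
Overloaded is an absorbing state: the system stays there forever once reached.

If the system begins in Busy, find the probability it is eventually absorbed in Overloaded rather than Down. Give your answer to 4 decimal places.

0.5153

Let h(s) be the probability of absorption at Overloaded starting from transient state s. Then h(Overloaded) = 1 and h(Down) = 0. By first-step analysis:
h(Throttled) = 0.12·0 + 0.16·h(Throttled) + 0.23·h(Idle) + 0.23·h(Busy) + 0.26·1
h(Idle) = 0.18·0 + 0.23·h(Throttled) + 0.26·h(Idle) + 0.16·h(Busy) + 0.17·1
h(Busy) = 0.19·0 + 0.17·h(Throttled) + 0.19·h(Idle) + 0.28·h(Busy) + 0.17·1
Solving: h(Throttled) = 0.5946, h(Idle) = 0.5260, h(Busy) = 0.5153.
Starting from Busy, the probability is 0.5153.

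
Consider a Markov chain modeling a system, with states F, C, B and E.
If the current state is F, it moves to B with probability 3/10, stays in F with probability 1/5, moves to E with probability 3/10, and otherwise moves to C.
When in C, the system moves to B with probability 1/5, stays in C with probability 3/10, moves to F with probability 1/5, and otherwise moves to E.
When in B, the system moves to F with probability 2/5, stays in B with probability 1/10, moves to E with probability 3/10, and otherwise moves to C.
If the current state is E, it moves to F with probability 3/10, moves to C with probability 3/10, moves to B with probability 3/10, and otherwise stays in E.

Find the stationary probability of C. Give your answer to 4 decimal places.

Let the stationary distribution be π with π = πP and π_1 + π_2 + π_3 + π_4 = 1.
π_1 = 0.2·π_1 + 0.2·π_2 + 0.4·π_3 + 0.3·π_4
π_2 = 0.2·π_1 + 0.3·π_2 + 0.2·π_3 + 0.3·π_4
π_3 = 0.3·π_1 + 0.2·π_2 + 0.1·π_3 + 0.3·π_4
Solving with the normalization constraint gives π = (0.2708, 0.2500, 0.2292, 0.2500).
So the stationary probability of C is 0.2500.

0.2500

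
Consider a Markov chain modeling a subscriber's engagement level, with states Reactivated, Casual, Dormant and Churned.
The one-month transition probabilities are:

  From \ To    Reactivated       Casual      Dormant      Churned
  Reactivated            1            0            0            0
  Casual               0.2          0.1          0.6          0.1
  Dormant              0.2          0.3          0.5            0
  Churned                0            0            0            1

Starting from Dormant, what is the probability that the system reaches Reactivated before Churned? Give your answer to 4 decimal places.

Let h(s) be the probability of absorption at Reactivated starting from transient state s. Then h(Reactivated) = 1 and h(Churned) = 0. By first-step analysis:
h(Casual) = 0.2·1 + 0.1·h(Casual) + 0.6·h(Dormant) + 0.1·0
h(Dormant) = 0.2·1 + 0.3·h(Casual) + 0.5·h(Dormant)
Solving: h(Casual) = 0.8148, h(Dormant) = 0.8889.
Starting from Dormant, the probability is 0.8889.

0.8889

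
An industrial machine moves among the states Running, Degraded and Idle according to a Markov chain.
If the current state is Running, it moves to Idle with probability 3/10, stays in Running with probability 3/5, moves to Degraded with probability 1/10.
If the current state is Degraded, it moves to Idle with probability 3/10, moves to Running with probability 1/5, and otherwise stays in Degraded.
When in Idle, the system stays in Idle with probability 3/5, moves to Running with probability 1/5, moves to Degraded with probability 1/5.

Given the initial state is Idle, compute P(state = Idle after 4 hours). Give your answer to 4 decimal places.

Propagate the distribution vector 4 hours from Idle.
After 0 hours: (0.0000, 0.0000, 1.0000)
After 1 hour: (0.2000, 0.2000, 0.6000)
After 2 hours: (0.2800, 0.2400, 0.4800)
After 3 hours: (0.3120, 0.2440, 0.4440)
After 4 hours: (0.3248, 0.2420, 0.4332)
P(in Idle after 4 hours) = 0.4332

0.4332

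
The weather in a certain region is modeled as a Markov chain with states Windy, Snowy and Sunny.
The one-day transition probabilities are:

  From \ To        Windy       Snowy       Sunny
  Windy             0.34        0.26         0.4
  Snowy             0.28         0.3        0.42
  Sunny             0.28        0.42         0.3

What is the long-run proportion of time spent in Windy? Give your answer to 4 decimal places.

Let the stationary distribution be π with π = πP and π_1 + π_2 + π_3 = 1.
π_1 = 0.34·π_1 + 0.28·π_2 + 0.28·π_3
π_2 = 0.26·π_1 + 0.3·π_2 + 0.42·π_3
Solving with the normalization constraint gives π = (0.2979, 0.3324, 0.3697).
So the stationary probability of Windy is 0.2979.

0.2979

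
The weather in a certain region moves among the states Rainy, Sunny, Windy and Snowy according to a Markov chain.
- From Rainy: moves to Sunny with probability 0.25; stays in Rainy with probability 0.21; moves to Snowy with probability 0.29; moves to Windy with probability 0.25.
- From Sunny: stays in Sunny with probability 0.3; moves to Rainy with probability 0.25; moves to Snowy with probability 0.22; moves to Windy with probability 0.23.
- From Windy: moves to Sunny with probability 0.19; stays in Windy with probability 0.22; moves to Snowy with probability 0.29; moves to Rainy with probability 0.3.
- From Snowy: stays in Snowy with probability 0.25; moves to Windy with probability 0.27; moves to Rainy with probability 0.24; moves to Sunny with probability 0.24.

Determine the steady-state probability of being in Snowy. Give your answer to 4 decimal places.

Let the stationary distribution be π with π = πP and π_1 + π_2 + π_3 + π_4 = 1.
π_1 = 0.21·π_1 + 0.25·π_2 + 0.3·π_3 + 0.24·π_4
π_2 = 0.25·π_1 + 0.3·π_2 + 0.19·π_3 + 0.24·π_4
π_3 = 0.25·π_1 + 0.23·π_2 + 0.22·π_3 + 0.27·π_4
Solving with the normalization constraint gives π = (0.2495, 0.2450, 0.2431, 0.2624).
So the stationary probability of Snowy is 0.2624.

0.2624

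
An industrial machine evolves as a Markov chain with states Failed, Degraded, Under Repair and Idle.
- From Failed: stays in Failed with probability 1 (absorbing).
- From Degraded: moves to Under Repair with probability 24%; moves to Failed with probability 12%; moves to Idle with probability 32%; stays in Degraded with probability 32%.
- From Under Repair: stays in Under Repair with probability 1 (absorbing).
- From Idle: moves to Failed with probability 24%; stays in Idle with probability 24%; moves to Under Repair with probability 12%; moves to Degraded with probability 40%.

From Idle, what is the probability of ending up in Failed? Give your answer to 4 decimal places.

Let h(s) be the probability of absorption at Failed starting from transient state s. Then h(Failed) = 1 and h(Under Repair) = 0. By first-step analysis:
h(Degraded) = 0.12·1 + 0.32·h(Degraded) + 0.24·0 + 0.32·h(Idle)
h(Idle) = 0.24·1 + 0.4·h(Degraded) + 0.12·0 + 0.24·h(Idle)
Solving: h(Degraded) = 0.4321, h(Idle) = 0.5432.
Starting from Idle, the probability is 0.5432.

0.5432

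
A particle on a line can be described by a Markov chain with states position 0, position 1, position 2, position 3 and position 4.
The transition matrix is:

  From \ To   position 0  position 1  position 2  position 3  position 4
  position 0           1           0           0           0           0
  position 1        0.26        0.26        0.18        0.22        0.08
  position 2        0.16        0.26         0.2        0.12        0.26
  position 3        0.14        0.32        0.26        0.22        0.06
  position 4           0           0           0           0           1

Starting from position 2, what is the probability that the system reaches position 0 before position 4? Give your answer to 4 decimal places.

Let h(s) be the probability of absorption at position 0 starting from transient state s. Then h(position 0) = 1 and h(position 4) = 0. By first-step analysis:
h(position 1) = 0.26·1 + 0.26·h(position 1) + 0.18·h(position 2) + 0.22·h(position 3) + 0.08·0
h(position 2) = 0.16·1 + 0.26·h(position 1) + 0.2·h(position 2) + 0.12·h(position 3) + 0.26·0
h(position 3) = 0.14·1 + 0.32·h(position 1) + 0.26·h(position 2) + 0.22·h(position 3) + 0.06·0
Solving: h(position 1) = 0.6585, h(position 2) = 0.5068, h(position 3) = 0.6186.
Starting from position 2, the probability is 0.5068.

0.5068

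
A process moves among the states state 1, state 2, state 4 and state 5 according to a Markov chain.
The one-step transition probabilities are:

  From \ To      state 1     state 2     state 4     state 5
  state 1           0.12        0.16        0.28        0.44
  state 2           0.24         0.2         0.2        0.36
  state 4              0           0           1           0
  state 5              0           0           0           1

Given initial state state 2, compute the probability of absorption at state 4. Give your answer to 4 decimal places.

Let h(s) be the probability of absorption at state 4 starting from transient state s. Then h(state 4) = 1 and h(state 5) = 0. By first-step analysis:
h(state 1) = 0.12·h(state 1) + 0.16·h(state 2) + 0.28·1 + 0.44·0
h(state 2) = 0.24·h(state 1) + 0.2·h(state 2) + 0.2·1 + 0.36·0
Solving: h(state 1) = 0.3846, h(state 2) = 0.3654.
Starting from state 2, the probability is 0.3654.

0.3654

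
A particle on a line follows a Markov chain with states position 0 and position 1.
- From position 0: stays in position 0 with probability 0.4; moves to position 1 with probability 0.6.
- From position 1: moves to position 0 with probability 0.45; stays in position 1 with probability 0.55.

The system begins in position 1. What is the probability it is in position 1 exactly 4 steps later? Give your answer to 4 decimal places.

Propagate the distribution vector 4 steps from position 1.
After 0 steps: (0.0000, 1.0000)
After 1 step: (0.4500, 0.5500)
After 2 steps: (0.4275, 0.5725)
After 3 steps: (0.4286, 0.5714)
After 4 steps: (0.4286, 0.5714)
P(in position 1 after 4 steps) = 0.5714

0.5714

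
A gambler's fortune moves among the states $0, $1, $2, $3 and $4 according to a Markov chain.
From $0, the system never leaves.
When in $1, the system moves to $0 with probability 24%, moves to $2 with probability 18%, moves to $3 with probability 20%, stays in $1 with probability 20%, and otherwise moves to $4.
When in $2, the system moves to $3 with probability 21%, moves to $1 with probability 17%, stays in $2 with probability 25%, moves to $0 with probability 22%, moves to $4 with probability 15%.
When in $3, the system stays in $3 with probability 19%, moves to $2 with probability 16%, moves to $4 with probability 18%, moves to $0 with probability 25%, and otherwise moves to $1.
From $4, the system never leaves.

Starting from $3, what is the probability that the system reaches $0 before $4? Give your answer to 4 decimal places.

Let h(s) be the probability of absorption at $0 starting from transient state s. Then h($0) = 1 and h($4) = 0. By first-step analysis:
h($1) = 0.24·1 + 0.2·h($1) + 0.18·h($2) + 0.2·h($3) + 0.18·0
h($2) = 0.22·1 + 0.17·h($1) + 0.25·h($2) + 0.21·h($3) + 0.15·0
h($3) = 0.25·1 + 0.22·h($1) + 0.16·h($2) + 0.19·h($3) + 0.18·0
Solving: h($1) = 0.5774, h($2) = 0.5870, h($3) = 0.5814.
Starting from $3, the probability is 0.5814.

0.5814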